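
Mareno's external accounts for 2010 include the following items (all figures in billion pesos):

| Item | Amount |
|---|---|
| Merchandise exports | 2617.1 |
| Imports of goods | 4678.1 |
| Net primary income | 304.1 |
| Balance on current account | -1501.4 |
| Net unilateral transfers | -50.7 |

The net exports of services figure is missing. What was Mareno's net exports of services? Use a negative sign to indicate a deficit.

306.2

Current account = goods balance + services balance + net primary income + net secondary income
Sum of the known components = -1807.6
Net exports of services = CA - (known components) = -1501.4 - (-1807.6) = 306.2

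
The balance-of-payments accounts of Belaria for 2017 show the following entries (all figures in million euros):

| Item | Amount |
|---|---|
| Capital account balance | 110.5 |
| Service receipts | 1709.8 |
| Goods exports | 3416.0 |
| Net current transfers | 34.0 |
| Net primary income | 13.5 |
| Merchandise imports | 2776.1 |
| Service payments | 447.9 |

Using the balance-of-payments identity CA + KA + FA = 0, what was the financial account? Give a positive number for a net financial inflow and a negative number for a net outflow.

-2059.8

Goods balance = 3416.0 - 2776.1 = 639.9
Services balance = 1709.8 - 447.9 = 1261.9
Trade balance (goods + services) = 639.9 + 1261.9 = 1901.8
Net primary income = 13.5
Net secondary income = 34.0
Current account = 1901.8 + 13.5 + 34.0 = 1949.3
Financial account = -(1949.3 + 110.5) = -2059.8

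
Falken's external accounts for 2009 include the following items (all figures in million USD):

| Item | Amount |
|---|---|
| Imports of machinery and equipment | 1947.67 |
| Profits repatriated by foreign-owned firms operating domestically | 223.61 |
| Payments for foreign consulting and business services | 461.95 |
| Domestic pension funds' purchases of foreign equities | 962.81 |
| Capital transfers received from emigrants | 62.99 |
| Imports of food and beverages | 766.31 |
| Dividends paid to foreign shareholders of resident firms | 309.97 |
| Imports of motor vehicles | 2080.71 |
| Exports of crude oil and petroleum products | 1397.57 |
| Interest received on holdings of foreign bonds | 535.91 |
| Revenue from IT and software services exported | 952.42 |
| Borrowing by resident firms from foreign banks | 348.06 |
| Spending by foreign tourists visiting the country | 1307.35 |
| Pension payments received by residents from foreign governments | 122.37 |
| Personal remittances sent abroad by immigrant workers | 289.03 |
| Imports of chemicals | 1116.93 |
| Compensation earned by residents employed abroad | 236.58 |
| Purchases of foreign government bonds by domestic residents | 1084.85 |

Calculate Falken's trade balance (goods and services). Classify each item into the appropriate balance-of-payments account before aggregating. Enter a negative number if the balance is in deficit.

-2716.23

Goods: -1116.93 - 1947.67 + 1397.57 - 2080.71 - 766.31 = -4514.05
Services: 952.42 + 1307.35 - 461.95 = 1797.82
Trade balance = -4514.05 + 1797.82 = -2716.23
(Excluded from the trade balance — primary income: profits repatriated by foreign-owned firms operating domestically 223.61, dividends paid to foreign shareholders of resident firms 309.97, interest received on holdings of foreign bonds 535.91, compensation earned by residents employed abroad 236.58; financial account: domestic pension funds' purchases of foreign equities 962.81, borrowing by resident firms from foreign banks 348.06, purchases of foreign government bonds by domestic residents 1084.85; capital account: capital transfers received from emigrants 62.99; secondary income: pension payments received by residents from foreign governments 122.37, personal remittances sent abroad by immigrant workers 289.03.)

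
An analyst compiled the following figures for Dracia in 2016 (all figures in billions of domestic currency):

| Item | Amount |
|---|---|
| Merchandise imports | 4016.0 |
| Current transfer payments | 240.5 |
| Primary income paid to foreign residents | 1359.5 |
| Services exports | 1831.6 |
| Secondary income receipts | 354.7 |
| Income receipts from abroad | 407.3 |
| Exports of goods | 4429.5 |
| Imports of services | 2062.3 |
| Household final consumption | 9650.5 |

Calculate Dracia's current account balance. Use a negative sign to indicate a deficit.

Goods balance = 4429.5 - 4016.0 = 413.5
Services balance = 1831.6 - 2062.3 = -230.7
Trade balance (goods + services) = 413.5 + (-230.7) = 182.8
Net primary income = 407.3 - 1359.5 = -952.2
Net secondary income = 354.7 - 240.5 = 114.2
Current account = 182.8 + (-952.2) + 114.2 = -655.2

-655.2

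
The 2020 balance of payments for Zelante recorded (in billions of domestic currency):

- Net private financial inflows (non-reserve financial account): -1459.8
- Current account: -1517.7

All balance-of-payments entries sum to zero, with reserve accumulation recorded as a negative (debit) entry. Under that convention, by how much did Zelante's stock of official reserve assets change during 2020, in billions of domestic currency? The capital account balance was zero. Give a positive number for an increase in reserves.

Official reserve transactions balance = -((-1517.7) + (-1459.8)) = 2977.5
An accumulation of reserves is recorded as a debit (negative entry), so the change in the stock of reserves is the negative of that balance.
Change in official reserves = -(2977.5) = -2977.5

-2977.5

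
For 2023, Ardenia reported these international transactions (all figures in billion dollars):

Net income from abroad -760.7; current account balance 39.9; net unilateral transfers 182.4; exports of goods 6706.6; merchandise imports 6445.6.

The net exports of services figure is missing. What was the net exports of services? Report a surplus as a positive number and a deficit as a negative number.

Current account = goods balance + services balance + net primary income + net secondary income
Sum of the known components = -317.3
Net exports of services = CA - (known components) = 39.9 - (-317.3) = 357.2

357.2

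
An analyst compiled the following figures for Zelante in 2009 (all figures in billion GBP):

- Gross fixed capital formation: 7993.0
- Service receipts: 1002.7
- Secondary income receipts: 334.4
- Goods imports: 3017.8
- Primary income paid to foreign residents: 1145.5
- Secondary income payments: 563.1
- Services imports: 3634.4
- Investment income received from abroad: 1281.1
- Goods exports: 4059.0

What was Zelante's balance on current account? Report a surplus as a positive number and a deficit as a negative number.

Goods balance = 4059.0 - 3017.8 = 1041.2
Services balance = 1002.7 - 3634.4 = -2631.7
Trade balance (goods + services) = 1041.2 + (-2631.7) = -1590.5
Net primary income = 1281.1 - 1145.5 = 135.6
Net secondary income = 334.4 - 563.1 = -228.7
Current account = -1590.5 + 135.6 + (-228.7) = -1683.6

-1683.6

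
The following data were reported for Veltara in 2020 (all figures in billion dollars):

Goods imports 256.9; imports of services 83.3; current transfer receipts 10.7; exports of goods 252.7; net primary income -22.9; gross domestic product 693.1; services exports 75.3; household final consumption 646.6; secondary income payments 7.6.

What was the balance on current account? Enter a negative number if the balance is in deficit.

-32.0

Goods balance = 252.7 - 256.9 = -4.2
Services balance = 75.3 - 83.3 = -8.0
Trade balance (goods + services) = -4.2 + (-8.0) = -12.2
Net primary income = -22.9
Net secondary income = 10.7 - 7.6 = 3.1
Current account = -12.2 + (-22.9) + 3.1 = -32.0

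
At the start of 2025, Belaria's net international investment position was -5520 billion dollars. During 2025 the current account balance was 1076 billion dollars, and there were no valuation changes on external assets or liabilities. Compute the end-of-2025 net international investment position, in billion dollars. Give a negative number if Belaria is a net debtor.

With no valuation effects, change in NIIP = current account = 1076
End-of-year NIIP = -5520 + 1076 = -4444

-4444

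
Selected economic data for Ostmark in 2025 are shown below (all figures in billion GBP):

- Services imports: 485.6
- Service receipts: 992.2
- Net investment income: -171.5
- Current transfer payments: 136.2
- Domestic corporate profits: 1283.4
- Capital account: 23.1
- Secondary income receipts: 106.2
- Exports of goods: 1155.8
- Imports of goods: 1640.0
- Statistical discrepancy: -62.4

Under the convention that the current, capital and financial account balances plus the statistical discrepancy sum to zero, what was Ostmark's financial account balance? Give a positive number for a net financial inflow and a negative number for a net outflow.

Goods balance = 1155.8 - 1640.0 = -484.2
Services balance = 992.2 - 485.6 = 506.6
Trade balance (goods + services) = -484.2 + 506.6 = 22.4
Net primary income = -171.5
Net secondary income = 106.2 - 136.2 = -30.0
Current account = 22.4 + (-171.5) + (-30.0) = -179.1
Financial account = -(-179.1 + 23.1 + (-62.4)) = 218.4

218.4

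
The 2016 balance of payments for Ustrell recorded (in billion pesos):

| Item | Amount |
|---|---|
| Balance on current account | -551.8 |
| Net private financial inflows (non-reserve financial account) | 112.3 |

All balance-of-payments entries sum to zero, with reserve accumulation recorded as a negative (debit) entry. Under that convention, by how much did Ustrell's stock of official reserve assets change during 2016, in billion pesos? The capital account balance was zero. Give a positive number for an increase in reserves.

Official reserve transactions balance = -((-551.8) + 112.3) = 439.5
An accumulation of reserves is recorded as a debit (negative entry), so the change in the stock of reserves is the negative of that balance.
Change in official reserves = -(439.5) = -439.5

-439.5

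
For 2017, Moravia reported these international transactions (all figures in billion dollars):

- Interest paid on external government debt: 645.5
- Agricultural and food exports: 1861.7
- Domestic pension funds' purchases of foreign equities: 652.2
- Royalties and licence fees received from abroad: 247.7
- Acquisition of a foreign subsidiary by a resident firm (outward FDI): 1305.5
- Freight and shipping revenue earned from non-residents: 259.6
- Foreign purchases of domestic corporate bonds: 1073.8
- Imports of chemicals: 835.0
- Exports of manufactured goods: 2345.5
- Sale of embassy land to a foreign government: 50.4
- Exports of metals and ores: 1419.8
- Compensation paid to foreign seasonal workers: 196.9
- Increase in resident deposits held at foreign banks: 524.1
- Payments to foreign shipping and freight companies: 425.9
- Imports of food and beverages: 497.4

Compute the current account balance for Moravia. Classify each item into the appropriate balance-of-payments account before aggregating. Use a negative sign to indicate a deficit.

Goods: 1419.8 + 1861.7 - 497.4 + 2345.5 - 835.0 = 4294.6
Services: -425.9 + 247.7 + 259.6 = 81.4
Primary income: -645.5 - 196.9 = -842.4
Current account = 4294.6 + 81.4 + (-842.4) = 3533.6
(Excluded from the current account — financial account: domestic pension funds' purchases of foreign equities 652.2, acquisition of a foreign subsidiary by a resident firm (outward FDI) 1305.5, foreign purchases of domestic corporate bonds 1073.8, increase in resident deposits held at foreign banks 524.1; capital account: sale of embassy land to a foreign government 50.4.)

3533.6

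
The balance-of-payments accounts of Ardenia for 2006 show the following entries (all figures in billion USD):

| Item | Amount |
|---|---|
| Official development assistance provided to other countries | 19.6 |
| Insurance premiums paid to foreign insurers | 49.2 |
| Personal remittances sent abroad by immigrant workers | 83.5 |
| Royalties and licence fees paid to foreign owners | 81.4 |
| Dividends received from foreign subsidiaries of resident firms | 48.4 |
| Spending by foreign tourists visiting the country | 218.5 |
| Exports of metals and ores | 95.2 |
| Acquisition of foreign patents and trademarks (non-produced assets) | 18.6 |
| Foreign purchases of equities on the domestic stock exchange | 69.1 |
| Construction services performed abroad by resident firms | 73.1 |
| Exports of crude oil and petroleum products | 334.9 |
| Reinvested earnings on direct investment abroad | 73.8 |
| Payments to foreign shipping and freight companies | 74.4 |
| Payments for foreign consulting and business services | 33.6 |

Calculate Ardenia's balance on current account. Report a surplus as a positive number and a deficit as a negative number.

Goods: 334.9 + 95.2 = 430.1
Services: -74.4 - 81.4 + 73.1 - 33.6 + 218.5 - 49.2 = 53.0
Primary income: 73.8 + 48.4 = 122.2
Secondary income: -19.6 - 83.5 = -103.1
Current account = 430.1 + 53.0 + 122.2 + (-103.1) = 502.2
(Excluded from the current account — capital account: acquisition of foreign patents and trademarks (non-produced assets) 18.6; financial account: foreign purchases of equities on the domestic stock exchange 69.1.)

502.2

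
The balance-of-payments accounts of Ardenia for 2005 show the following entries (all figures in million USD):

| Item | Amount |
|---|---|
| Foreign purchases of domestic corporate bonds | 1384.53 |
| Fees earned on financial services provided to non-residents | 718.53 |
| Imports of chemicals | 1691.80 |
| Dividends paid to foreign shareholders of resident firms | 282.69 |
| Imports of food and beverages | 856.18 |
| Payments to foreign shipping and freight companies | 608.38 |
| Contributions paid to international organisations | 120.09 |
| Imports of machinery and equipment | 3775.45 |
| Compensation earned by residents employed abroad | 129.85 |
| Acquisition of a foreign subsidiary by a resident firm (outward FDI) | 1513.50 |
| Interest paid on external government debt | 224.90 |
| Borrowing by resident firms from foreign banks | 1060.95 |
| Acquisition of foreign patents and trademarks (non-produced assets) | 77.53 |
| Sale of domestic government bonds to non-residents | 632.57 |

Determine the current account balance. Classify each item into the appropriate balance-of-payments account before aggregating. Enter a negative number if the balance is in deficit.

Goods: -3775.45 - 856.18 - 1691.80 = -6323.43
Services: -608.38 + 718.53 = 110.15
Primary income: 129.85 - 224.90 - 282.69 = -377.74
Secondary income: -120.09
Current account = (-6323.43) + 110.15 + (-377.74) + (-120.09) = -6711.11
(Excluded from the current account — financial account: foreign purchases of domestic corporate bonds 1384.53, acquisition of a foreign subsidiary by a resident firm (outward FDI) 1513.50, borrowing by resident firms from foreign banks 1060.95, sale of domestic government bonds to non-residents 632.57; capital account: acquisition of foreign patents and trademarks (non-produced assets) 77.53.)

-6711.11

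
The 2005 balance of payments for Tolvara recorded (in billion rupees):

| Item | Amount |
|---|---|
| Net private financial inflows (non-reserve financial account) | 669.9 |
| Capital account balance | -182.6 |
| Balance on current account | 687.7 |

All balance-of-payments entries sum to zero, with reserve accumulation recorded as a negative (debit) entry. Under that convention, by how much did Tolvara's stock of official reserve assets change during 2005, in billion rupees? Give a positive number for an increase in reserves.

1175.0

Official reserve transactions balance = -(687.7 + (-182.6) + 669.9) = -1175.0
An accumulation of reserves is recorded as a debit (negative entry), so the change in the stock of reserves is the negative of that balance.
Change in official reserves = -(-1175.0) = 1175.0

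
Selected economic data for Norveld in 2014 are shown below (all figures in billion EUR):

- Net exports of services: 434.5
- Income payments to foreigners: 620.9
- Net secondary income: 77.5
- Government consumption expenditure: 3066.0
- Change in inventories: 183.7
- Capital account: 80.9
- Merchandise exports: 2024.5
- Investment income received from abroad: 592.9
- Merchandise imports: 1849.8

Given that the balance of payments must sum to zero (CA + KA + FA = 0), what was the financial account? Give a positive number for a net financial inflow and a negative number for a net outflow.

-739.6

Goods balance = 2024.5 - 1849.8 = 174.7
Services balance = 434.5
Trade balance (goods + services) = 174.7 + 434.5 = 609.2
Net primary income = 592.9 - 620.9 = -28.0
Net secondary income = 77.5
Current account = 609.2 + (-28.0) + 77.5 = 658.7
Financial account = -(658.7 + 80.9) = -739.6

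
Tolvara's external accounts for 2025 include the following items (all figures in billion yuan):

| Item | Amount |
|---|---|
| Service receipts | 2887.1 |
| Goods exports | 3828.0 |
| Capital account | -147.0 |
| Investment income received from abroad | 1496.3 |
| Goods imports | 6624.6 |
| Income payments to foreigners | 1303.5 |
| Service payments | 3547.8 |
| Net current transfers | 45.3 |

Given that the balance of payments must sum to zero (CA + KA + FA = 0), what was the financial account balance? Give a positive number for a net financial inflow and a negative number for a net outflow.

Goods balance = 3828.0 - 6624.6 = -2796.6
Services balance = 2887.1 - 3547.8 = -660.7
Trade balance (goods + services) = -2796.6 + (-660.7) = -3457.3
Net primary income = 1496.3 - 1303.5 = 192.8
Net secondary income = 45.3
Current account = -3457.3 + 192.8 + 45.3 = -3219.2
Financial account = -(-3219.2 + (-147.0)) = 3366.2

3366.2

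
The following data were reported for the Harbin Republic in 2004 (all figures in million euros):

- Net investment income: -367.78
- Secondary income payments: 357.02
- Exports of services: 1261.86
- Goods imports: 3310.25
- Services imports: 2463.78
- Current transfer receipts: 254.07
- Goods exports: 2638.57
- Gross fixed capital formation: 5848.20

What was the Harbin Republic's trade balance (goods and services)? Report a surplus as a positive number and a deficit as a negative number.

Goods balance = 2638.57 - 3310.25 = -671.68
Services balance = 1261.86 - 2463.78 = -1201.92
Trade balance (goods + services) = -671.68 + (-1201.92) = -1873.60

-1873.60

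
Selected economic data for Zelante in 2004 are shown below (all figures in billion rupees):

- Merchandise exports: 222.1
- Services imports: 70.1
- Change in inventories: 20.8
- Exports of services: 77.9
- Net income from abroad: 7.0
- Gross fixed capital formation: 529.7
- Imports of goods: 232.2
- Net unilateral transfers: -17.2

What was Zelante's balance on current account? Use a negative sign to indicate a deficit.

-12.5

Goods balance = 222.1 - 232.2 = -10.1
Services balance = 77.9 - 70.1 = 7.8
Trade balance (goods + services) = -10.1 + 7.8 = -2.3
Net primary income = 7.0
Net secondary income = -17.2
Current account = -2.3 + 7.0 + (-17.2) = -12.5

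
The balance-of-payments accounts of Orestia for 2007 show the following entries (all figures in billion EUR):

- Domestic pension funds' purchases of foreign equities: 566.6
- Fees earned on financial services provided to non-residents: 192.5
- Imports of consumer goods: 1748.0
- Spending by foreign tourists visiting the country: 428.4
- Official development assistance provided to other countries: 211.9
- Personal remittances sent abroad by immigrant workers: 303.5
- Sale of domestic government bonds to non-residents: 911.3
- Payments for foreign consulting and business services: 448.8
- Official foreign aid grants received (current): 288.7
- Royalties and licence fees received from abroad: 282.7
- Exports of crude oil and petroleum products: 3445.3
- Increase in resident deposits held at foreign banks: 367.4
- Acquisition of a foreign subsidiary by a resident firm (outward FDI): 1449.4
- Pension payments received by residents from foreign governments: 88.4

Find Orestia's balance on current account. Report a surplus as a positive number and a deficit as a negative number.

2013.8

Goods: -1748.0 + 3445.3 = 1697.3
Services: 428.4 + 282.7 + 192.5 - 448.8 = 454.8
Secondary income: -211.9 - 303.5 + 288.7 + 88.4 = -138.3
Current account = 1697.3 + 454.8 + (-138.3) = 2013.8
(Excluded from the current account — financial account: domestic pension funds' purchases of foreign equities 566.6, sale of domestic government bonds to non-residents 911.3, increase in resident deposits held at foreign banks 367.4, acquisition of a foreign subsidiary by a resident firm (outward FDI) 1449.4.)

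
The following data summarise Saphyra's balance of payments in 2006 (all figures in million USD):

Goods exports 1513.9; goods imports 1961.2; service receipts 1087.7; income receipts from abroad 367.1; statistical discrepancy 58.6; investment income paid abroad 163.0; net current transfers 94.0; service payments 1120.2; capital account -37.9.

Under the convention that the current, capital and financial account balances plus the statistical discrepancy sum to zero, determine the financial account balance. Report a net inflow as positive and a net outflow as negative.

Goods balance = 1513.9 - 1961.2 = -447.3
Services balance = 1087.7 - 1120.2 = -32.5
Trade balance (goods + services) = -447.3 + (-32.5) = -479.8
Net primary income = 367.1 - 163.0 = 204.1
Net secondary income = 94.0
Current account = -479.8 + 204.1 + 94.0 = -181.7
Financial account = -(-181.7 + (-37.9) + 58.6) = 161.0

161.0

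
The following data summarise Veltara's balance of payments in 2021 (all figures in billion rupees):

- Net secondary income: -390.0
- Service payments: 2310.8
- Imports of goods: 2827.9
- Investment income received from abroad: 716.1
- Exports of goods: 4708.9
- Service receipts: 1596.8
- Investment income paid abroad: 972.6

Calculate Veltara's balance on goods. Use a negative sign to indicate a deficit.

1881.0

Goods balance = 4708.9 - 2827.9 = 1881.0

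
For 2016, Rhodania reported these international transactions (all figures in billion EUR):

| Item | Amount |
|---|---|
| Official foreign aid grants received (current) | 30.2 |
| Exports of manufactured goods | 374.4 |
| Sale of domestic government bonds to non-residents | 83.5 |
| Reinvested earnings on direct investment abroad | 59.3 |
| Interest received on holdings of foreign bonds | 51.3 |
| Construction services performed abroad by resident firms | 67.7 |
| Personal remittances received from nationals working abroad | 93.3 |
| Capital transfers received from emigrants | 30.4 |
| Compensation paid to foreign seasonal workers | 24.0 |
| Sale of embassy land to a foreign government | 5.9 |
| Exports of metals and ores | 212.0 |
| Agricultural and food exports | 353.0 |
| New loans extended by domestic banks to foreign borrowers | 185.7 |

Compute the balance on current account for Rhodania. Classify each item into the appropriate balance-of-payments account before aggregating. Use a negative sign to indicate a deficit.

1217.2

Goods: 353.0 + 374.4 + 212.0 = 939.4
Services: 67.7
Primary income: 59.3 + 51.3 - 24.0 = 86.6
Secondary income: 30.2 + 93.3 = 123.5
Current account = 939.4 + 67.7 + 86.6 + 123.5 = 1217.2
(Excluded from the current account — financial account: sale of domestic government bonds to non-residents 83.5, new loans extended by domestic banks to foreign borrowers 185.7; capital account: capital transfers received from emigrants 30.4, sale of embassy land to a foreign government 5.9.)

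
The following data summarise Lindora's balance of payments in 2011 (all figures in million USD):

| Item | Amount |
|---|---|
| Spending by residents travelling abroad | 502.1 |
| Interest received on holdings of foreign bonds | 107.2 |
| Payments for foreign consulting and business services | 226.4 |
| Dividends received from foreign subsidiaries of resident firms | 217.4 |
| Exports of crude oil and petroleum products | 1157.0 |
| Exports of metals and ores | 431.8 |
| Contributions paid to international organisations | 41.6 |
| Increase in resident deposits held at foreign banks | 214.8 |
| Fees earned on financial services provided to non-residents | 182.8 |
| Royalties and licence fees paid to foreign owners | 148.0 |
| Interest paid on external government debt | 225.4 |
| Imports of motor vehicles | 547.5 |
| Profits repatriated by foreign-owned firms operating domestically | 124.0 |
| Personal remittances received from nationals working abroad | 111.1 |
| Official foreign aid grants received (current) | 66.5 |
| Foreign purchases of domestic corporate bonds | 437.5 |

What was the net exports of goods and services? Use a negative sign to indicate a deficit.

Goods: 1157.0 - 547.5 + 431.8 = 1041.3
Services: -226.4 + 182.8 - 502.1 - 148.0 = -693.7
Trade balance = 1041.3 + (-693.7) = 347.6
(Excluded from the trade balance — primary income: interest received on holdings of foreign bonds 107.2, dividends received from foreign subsidiaries of resident firms 217.4, interest paid on external government debt 225.4, profits repatriated by foreign-owned firms operating domestically 124.0; secondary income: contributions paid to international organisations 41.6, personal remittances received from nationals working abroad 111.1, official foreign aid grants received (current) 66.5; financial account: increase in resident deposits held at foreign banks 214.8, foreign purchases of domestic corporate bonds 437.5.)

347.6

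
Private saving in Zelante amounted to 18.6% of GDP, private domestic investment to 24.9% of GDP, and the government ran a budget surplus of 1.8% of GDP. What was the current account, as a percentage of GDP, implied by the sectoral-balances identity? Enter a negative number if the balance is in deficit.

-4.5

By the sectoral-balances identity, CA = (S_private - I) + (T - G).
Private balance = 18.6 - 24.9 = -6.3
Government balance (T - G) = 1.8
CA = -6.3 + 1.8 = -4.5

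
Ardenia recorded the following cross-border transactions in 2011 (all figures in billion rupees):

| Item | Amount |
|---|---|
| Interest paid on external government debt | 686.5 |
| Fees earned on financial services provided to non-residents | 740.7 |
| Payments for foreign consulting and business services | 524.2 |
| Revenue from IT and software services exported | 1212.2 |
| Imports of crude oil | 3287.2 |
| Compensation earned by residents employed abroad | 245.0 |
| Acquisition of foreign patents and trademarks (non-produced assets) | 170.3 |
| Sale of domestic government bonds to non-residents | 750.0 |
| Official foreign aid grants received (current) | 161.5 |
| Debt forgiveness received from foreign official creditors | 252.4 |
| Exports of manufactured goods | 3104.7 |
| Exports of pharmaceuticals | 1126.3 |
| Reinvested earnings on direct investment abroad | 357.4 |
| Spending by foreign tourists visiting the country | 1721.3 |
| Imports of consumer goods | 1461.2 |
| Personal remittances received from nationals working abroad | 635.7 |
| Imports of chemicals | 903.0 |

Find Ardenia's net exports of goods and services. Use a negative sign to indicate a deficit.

Goods: -3287.2 - 1461.2 + 3104.7 - 903.0 + 1126.3 = -1420.4
Services: 740.7 + 1721.3 - 524.2 + 1212.2 = 3150.0
Trade balance = -1420.4 + 3150.0 = 1729.6
(Excluded from the trade balance — primary income: interest paid on external government debt 686.5, compensation earned by residents employed abroad 245.0, reinvested earnings on direct investment abroad 357.4; capital account: acquisition of foreign patents and trademarks (non-produced assets) 170.3, debt forgiveness received from foreign official creditors 252.4; financial account: sale of domestic government bonds to non-residents 750.0; secondary income: official foreign aid grants received (current) 161.5, personal remittances received from nationals working abroad 635.7.)

1729.6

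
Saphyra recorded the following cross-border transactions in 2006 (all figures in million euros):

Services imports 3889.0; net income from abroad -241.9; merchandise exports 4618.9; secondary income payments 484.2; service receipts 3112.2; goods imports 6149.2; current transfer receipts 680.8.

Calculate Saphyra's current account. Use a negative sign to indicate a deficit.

-2352.4

Goods balance = 4618.9 - 6149.2 = -1530.3
Services balance = 3112.2 - 3889.0 = -776.8
Trade balance (goods + services) = -1530.3 + (-776.8) = -2307.1
Net primary income = -241.9
Net secondary income = 680.8 - 484.2 = 196.6
Current account = -2307.1 + (-241.9) + 196.6 = -2352.4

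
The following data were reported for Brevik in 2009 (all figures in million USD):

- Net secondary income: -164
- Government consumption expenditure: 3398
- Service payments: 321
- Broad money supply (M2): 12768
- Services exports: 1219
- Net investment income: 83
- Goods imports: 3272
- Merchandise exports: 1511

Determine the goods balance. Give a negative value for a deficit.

Goods balance = 1511 - 3272 = -1761

-1761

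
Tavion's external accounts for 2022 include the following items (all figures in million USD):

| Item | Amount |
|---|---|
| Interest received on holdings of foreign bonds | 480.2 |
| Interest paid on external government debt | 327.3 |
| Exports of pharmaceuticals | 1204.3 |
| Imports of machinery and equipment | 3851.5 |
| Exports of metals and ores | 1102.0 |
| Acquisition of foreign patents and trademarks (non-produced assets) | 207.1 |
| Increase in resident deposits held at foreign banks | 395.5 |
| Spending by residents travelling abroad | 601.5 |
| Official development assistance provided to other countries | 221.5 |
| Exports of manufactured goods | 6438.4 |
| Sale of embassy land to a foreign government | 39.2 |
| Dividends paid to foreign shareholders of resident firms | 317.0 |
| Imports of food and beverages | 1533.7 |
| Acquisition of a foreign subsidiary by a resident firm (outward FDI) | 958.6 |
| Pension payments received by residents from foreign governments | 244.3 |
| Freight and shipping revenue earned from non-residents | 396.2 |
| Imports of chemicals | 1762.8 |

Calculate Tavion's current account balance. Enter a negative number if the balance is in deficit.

Goods: -1762.8 - 3851.5 - 1533.7 + 1204.3 + 1102.0 + 6438.4 = 1596.7
Services: -601.5 + 396.2 = -205.3
Primary income: 480.2 - 317.0 - 327.3 = -164.1
Secondary income: 244.3 - 221.5 = 22.8
Current account = 1596.7 + (-205.3) + (-164.1) + 22.8 = 1250.1
(Excluded from the current account — capital account: acquisition of foreign patents and trademarks (non-produced assets) 207.1, sale of embassy land to a foreign government 39.2; financial account: increase in resident deposits held at foreign banks 395.5, acquisition of a foreign subsidiary by a resident firm (outward FDI) 958.6.)

1250.1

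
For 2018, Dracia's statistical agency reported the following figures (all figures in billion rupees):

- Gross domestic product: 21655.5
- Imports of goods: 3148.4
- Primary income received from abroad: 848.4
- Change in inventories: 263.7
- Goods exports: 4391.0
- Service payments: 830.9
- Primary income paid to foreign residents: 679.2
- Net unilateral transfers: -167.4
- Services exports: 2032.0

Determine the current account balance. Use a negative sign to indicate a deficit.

2445.5

Goods balance = 4391.0 - 3148.4 = 1242.6
Services balance = 2032.0 - 830.9 = 1201.1
Trade balance (goods + services) = 1242.6 + 1201.1 = 2443.7
Net primary income = 848.4 - 679.2 = 169.2
Net secondary income = -167.4
Current account = 2443.7 + 169.2 + (-167.4) = 2445.5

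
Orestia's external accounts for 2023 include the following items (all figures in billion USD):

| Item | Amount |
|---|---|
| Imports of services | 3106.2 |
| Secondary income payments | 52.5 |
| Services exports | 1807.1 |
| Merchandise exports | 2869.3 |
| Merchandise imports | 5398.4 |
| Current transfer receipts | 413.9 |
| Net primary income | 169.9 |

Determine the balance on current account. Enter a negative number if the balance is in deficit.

-3296.9

Goods balance = 2869.3 - 5398.4 = -2529.1
Services balance = 1807.1 - 3106.2 = -1299.1
Trade balance (goods + services) = -2529.1 + (-1299.1) = -3828.2
Net primary income = 169.9
Net secondary income = 413.9 - 52.5 = 361.4
Current account = -3828.2 + 169.9 + 361.4 = -3296.9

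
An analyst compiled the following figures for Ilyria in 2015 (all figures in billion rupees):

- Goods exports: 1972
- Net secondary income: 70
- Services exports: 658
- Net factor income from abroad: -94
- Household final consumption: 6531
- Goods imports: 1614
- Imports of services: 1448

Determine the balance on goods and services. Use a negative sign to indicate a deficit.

Goods balance = 1972 - 1614 = 358
Services balance = 658 - 1448 = -790
Trade balance (goods + services) = 358 + (-790) = -432

-432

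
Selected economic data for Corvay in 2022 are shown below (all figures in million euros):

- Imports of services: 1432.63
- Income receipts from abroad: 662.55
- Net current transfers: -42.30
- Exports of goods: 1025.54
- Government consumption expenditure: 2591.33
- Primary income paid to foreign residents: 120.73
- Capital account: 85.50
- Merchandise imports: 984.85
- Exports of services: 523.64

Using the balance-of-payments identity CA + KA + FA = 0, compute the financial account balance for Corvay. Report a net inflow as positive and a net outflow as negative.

283.28

Goods balance = 1025.54 - 984.85 = 40.69
Services balance = 523.64 - 1432.63 = -908.99
Trade balance (goods + services) = 40.69 + (-908.99) = -868.30
Net primary income = 662.55 - 120.73 = 541.82
Net secondary income = -42.30
Current account = -868.30 + 541.82 + (-42.30) = -368.78
Financial account = -(-368.78 + 85.50) = 283.28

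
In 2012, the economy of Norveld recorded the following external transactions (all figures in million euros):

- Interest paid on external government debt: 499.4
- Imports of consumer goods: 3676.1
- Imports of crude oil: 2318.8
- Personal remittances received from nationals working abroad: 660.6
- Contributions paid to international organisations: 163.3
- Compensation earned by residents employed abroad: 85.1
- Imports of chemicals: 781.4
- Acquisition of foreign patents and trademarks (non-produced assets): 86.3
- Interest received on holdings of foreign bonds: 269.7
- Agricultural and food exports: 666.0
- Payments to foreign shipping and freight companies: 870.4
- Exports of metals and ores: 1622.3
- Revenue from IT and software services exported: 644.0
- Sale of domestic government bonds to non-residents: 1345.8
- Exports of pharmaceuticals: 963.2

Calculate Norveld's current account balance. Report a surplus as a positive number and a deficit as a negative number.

-3398.5

Goods: -781.4 + 1622.3 - 3676.1 - 2318.8 + 963.2 + 666.0 = -3524.8
Services: -870.4 + 644.0 = -226.4
Primary income: 85.1 + 269.7 - 499.4 = -144.6
Secondary income: -163.3 + 660.6 = 497.3
Current account = (-3524.8) + (-226.4) + (-144.6) + 497.3 = -3398.5
(Excluded from the current account — capital account: acquisition of foreign patents and trademarks (non-produced assets) 86.3; financial account: sale of domestic government bonds to non-residents 1345.8.)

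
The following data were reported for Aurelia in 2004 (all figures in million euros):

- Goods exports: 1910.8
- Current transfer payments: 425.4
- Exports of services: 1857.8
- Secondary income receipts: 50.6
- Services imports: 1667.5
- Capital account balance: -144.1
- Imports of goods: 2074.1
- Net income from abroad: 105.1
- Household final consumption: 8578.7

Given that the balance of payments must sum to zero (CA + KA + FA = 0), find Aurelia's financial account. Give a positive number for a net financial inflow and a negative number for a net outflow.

386.8

Goods balance = 1910.8 - 2074.1 = -163.3
Services balance = 1857.8 - 1667.5 = 190.3
Trade balance (goods + services) = -163.3 + 190.3 = 27.0
Net primary income = 105.1
Net secondary income = 50.6 - 425.4 = -374.8
Current account = 27.0 + 105.1 + (-374.8) = -242.7
Financial account = -(-242.7 + (-144.1)) = 386.8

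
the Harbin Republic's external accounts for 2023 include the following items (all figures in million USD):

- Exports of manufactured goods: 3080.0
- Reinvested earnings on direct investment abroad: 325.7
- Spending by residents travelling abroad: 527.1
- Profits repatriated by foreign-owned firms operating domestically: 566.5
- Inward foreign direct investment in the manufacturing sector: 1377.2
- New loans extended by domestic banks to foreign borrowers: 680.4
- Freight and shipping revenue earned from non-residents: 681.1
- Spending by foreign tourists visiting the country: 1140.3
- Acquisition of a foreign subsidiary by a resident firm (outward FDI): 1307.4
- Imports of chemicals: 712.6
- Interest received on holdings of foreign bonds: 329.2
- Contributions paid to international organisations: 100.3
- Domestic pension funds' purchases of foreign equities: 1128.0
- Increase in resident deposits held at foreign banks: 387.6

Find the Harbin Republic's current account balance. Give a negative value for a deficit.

Goods: 3080.0 - 712.6 = 2367.4
Services: 681.1 + 1140.3 - 527.1 = 1294.3
Primary income: 325.7 + 329.2 - 566.5 = 88.4
Secondary income: -100.3
Current account = 2367.4 + 1294.3 + 88.4 + (-100.3) = 3649.8
(Excluded from the current account — financial account: inward foreign direct investment in the manufacturing sector 1377.2, new loans extended by domestic banks to foreign borrowers 680.4, acquisition of a foreign subsidiary by a resident firm (outward FDI) 1307.4, domestic pension funds' purchases of foreign equities 1128.0, increase in resident deposits held at foreign banks 387.6.)

3649.8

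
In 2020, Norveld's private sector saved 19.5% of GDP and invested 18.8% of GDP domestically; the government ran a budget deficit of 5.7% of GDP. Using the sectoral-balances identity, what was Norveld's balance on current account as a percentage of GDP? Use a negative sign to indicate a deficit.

-5.0

By the sectoral-balances identity, CA = (S_private - I) + (T - G).
Private balance = 19.5 - 18.8 = 0.7
Government balance (T - G) = -5.7
CA = 0.7 + (-5.7) = -5.0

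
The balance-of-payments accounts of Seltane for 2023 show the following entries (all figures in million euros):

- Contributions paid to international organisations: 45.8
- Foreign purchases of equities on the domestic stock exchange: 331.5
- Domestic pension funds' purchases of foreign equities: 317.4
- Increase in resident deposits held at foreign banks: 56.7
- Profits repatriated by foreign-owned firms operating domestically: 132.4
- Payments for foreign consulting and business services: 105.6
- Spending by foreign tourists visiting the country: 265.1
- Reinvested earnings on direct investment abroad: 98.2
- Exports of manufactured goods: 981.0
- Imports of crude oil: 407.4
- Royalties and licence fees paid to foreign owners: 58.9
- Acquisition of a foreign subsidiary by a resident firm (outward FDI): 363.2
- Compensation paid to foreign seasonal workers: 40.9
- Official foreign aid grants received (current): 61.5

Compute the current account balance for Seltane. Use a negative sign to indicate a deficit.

614.8

Goods: 981.0 - 407.4 = 573.6
Services: 265.1 - 58.9 - 105.6 = 100.6
Primary income: -132.4 - 40.9 + 98.2 = -75.1
Secondary income: -45.8 + 61.5 = 15.7
Current account = 573.6 + 100.6 + (-75.1) + 15.7 = 614.8
(Excluded from the current account — financial account: foreign purchases of equities on the domestic stock exchange 331.5, domestic pension funds' purchases of foreign equities 317.4, increase in resident deposits held at foreign banks 56.7, acquisition of a foreign subsidiary by a resident firm (outward FDI) 363.2.)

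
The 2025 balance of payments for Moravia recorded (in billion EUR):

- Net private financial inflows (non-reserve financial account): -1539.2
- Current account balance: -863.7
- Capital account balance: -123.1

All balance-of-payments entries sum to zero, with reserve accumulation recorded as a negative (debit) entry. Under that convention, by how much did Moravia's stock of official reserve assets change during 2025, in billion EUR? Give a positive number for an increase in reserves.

Official reserve transactions balance = -((-863.7) + (-123.1) + (-1539.2)) = 2526.0
An accumulation of reserves is recorded as a debit (negative entry), so the change in the stock of reserves is the negative of that balance.
Change in official reserves = -(2526.0) = -2526.0

-2526.0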